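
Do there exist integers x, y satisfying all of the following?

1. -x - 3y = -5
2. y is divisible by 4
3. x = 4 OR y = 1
No

The full constraint system is jointly infeasible over the integers. Each constraint and what it forces:

  - -x - 3y = -5: is a linear equation tying the variables together
  - y is divisible by 4: restricts y to multiples of 4
  - x = 4 OR y = 1: forces a choice: either x = 4 or y = 1

Split on the disjunction (x = 4 OR y = 1):
  • If x = 4: with x = 4, writing y = 4y', every remaining term of the linear equation is divisible by 12, so the left side is ≡ 0 (mod 12); but the right side -1 ≡ 11 (mod 12). No integers can satisfy it.
  • If y = 1: this contradicts the divisibility constraint — 1 is not a multiple of 4.
Both branches are infeasible, so the system has no integer solution.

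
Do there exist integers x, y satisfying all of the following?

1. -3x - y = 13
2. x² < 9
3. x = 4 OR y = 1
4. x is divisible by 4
No

A contradictory subset is {-3x - y = 13, x² < 9, x = 4 OR y = 1}. No integer assignment can satisfy these jointly:

  - -3x - y = 13: is a linear equation tying the variables together
  - x² < 9: restricts x to |x| ≤ 2
  - x = 4 OR y = 1: forces a choice: either x = 4 or y = 1

Split on the disjunction (x = 4 OR y = 1):
  • If x = 4: this contradicts x² < 9, which requires |x| ≤ 2.
  • If y = 1: with y = 1, every remaining term of the linear equation is divisible by 3, so the left side is ≡ 0 (mod 3); but the right side 14 ≡ 2 (mod 3). No integers can satisfy it.
Both branches are infeasible, so the system has no integer solution.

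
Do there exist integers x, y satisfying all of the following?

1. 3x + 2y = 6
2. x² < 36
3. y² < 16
Yes

Take x = 0, y = 3. Substituting into each constraint:
  (1) 3(0) + 2(3) = 6 ✓
  (2) x² = (0)² = 0, and 0 < 36 ✓
  (3) y² = (3)² = 9, and 9 < 16 ✓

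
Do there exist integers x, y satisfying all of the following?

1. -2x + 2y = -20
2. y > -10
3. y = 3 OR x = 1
Yes

Take x = 1, y = -9. Substituting into each constraint:
  (1) -2(1) + 2(-9) = -20 ✓
  (2) -9 > -10 ✓
  (3) x = 1, target 1 ✓ (second branch holds)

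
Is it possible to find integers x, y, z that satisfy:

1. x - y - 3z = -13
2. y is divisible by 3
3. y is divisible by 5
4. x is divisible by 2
Yes

Take x = 2, y = 0, z = 5. Substituting into each constraint:
  (1) 2 + 0 - 3(5) = -13 ✓
  (2) 0 = 3 × 0, remainder 0 ✓
  (3) 0 = 5 × 0, remainder 0 ✓
  (4) 2 = 2 × 1, remainder 0 ✓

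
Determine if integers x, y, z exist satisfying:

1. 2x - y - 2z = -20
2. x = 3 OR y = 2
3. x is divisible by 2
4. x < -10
Yes

Take x = -12, y = 2, z = -3. Substituting into each constraint:
  (1) 2(-12) + (-2) - 2(-3) = -20 ✓
  (2) y = 2, target 2 ✓ (second branch holds)
  (3) -12 = 2 × -6, remainder 0 ✓
  (4) -12 < -10 ✓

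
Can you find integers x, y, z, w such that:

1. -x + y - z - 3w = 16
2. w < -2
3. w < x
Yes

Take x = 0, y = 7, z = 0, w = -3. Substituting into each constraint:
  (1) 0 + 7 + 0 - 3(-3) = 16 ✓
  (2) -3 < -2 ✓
  (3) -3 < 0 ✓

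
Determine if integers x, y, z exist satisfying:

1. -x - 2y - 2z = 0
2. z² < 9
Yes

Take x = 0, y = 0, z = 0. Substituting into each constraint:
  (1) 0 - 2(0) - 2(0) = 0 ✓
  (2) z² = (0)² = 0, and 0 < 9 ✓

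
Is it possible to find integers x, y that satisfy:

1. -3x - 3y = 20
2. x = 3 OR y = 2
No

Even the single constraint (-3x - 3y = 20) is infeasible over the integers.

  - -3x - 3y = 20: every term on the left is divisible by 3, so the LHS ≡ 0 (mod 3), but the RHS 20 is not — no integer solution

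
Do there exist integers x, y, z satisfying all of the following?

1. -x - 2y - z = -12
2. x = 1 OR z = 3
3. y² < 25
Yes

Take x = 9, y = 0, z = 3. Substituting into each constraint:
  (1) (-9) - 2(0) + (-3) = -12 ✓
  (2) z = 3, target 3 ✓ (second branch holds)
  (3) y² = (0)² = 0, and 0 < 25 ✓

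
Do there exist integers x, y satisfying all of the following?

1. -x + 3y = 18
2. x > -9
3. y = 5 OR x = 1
Yes

Take x = -3, y = 5. Substituting into each constraint:
  (1) 3 + 3(5) = 18 ✓
  (2) -3 > -9 ✓
  (3) y = 5, target 5 ✓ (first branch holds)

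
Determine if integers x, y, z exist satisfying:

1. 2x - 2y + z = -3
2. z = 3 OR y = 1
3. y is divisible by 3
Yes

Take x = 0, y = 3, z = 3. Substituting into each constraint:
  (1) 2(0) - 2(3) + 3 = -3 ✓
  (2) z = 3, target 3 ✓ (first branch holds)
  (3) 3 = 3 × 1, remainder 0 ✓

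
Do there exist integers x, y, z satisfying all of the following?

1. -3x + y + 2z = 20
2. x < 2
Yes

Take x = -6, y = 2, z = 0. Substituting into each constraint:
  (1) -3(-6) + 2 + 2(0) = 20 ✓
  (2) -6 < 2 ✓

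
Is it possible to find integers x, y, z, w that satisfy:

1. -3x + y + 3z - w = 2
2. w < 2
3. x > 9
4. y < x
Yes

Take x = 10, y = 0, z = 0, w = -32. Substituting into each constraint:
  (1) -3(10) + 0 + 3(0) + 32 = 2 ✓
  (2) -32 < 2 ✓
  (3) 10 > 9 ✓
  (4) 0 < 10 ✓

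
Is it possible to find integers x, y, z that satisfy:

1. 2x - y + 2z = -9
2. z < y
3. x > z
Yes

Take x = 1, y = 11, z = 0. Substituting into each constraint:
  (1) 2(1) + (-11) + 2(0) = -9 ✓
  (2) 0 < 11 ✓
  (3) 1 > 0 ✓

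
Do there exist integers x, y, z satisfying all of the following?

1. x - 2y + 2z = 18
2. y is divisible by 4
Yes

Take x = 0, y = 0, z = 9. Substituting into each constraint:
  (1) 0 - 2(0) + 2(9) = 18 ✓
  (2) 0 = 4 × 0, remainder 0 ✓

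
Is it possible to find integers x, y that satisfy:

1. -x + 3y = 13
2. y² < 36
Yes

Take x = 2, y = 5. Substituting into each constraint:
  (1) (-2) + 3(5) = 13 ✓
  (2) y² = (5)² = 25, and 25 < 36 ✓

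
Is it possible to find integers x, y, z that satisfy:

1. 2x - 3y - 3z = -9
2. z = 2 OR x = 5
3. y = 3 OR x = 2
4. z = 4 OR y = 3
Yes

Take x = 3, y = 3, z = 2. Substituting into each constraint:
  (1) 2(3) - 3(3) - 3(2) = -9 ✓
  (2) z = 2, target 2 ✓ (first branch holds)
  (3) y = 3, target 3 ✓ (first branch holds)
  (4) y = 3, target 3 ✓ (second branch holds)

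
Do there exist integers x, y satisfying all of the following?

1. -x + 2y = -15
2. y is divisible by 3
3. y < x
Yes

Take x = 15, y = 0. Substituting into each constraint:
  (1) (-15) + 2(0) = -15 ✓
  (2) 0 = 3 × 0, remainder 0 ✓
  (3) 0 < 15 ✓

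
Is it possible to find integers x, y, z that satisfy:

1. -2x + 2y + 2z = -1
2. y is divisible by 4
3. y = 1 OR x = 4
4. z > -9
No

Even the single constraint (-2x + 2y + 2z = -1) is infeasible over the integers.

  - -2x + 2y + 2z = -1: every term on the left is divisible by 2, so the LHS ≡ 0 (mod 2), but the RHS -1 is not — no integer solution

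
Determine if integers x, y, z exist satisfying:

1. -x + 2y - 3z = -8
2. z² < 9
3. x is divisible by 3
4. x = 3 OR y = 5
Yes

Take x = 21, y = 5, z = -1. Substituting into each constraint:
  (1) (-21) + 2(5) - 3(-1) = -8 ✓
  (2) z² = (-1)² = 1, and 1 < 9 ✓
  (3) 21 = 3 × 7, remainder 0 ✓
  (4) y = 5, target 5 ✓ (second branch holds)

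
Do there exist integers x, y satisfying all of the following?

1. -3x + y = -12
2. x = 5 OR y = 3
Yes

Take x = 5, y = 3. Substituting into each constraint:
  (1) -3(5) + 3 = -12 ✓
  (2) x = 5, target 5 ✓ (first branch holds)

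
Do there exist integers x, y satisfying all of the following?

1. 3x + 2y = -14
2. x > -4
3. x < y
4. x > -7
No

A contradictory subset is {3x + 2y = -14, x > -4, x < y}. No integer assignment can satisfy these jointly:

  - 3x + 2y = -14: is a linear equation tying the variables together
  - x > -4: bounds one variable relative to a constant
  - x < y: bounds one variable relative to another variable

Propagating the comparison: y > x and x ≥ -3 give y ≥ -2. Range argument: with x ∈ [-3, ∞], y ∈ [-2, ∞], the left side of the equation is at least -13, but the right side is -14 < -13. No integer solution exists.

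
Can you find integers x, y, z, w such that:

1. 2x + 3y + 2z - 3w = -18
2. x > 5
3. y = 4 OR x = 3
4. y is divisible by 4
Yes

Take x = 6, y = 4, z = -21, w = 0. Substituting into each constraint:
  (1) 2(6) + 3(4) + 2(-21) - 3(0) = -18 ✓
  (2) 6 > 5 ✓
  (3) y = 4, target 4 ✓ (first branch holds)
  (4) 4 = 4 × 1, remainder 0 ✓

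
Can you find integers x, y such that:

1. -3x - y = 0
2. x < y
Yes

Take x = -1, y = 3. Substituting into each constraint:
  (1) -3(-1) + (-3) = 0 ✓
  (2) -1 < 3 ✓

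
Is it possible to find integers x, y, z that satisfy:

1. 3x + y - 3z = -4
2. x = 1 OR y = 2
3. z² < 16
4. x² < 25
Yes

Take x = -2, y = 2, z = 0. Substituting into each constraint:
  (1) 3(-2) + 2 - 3(0) = -4 ✓
  (2) y = 2, target 2 ✓ (second branch holds)
  (3) z² = (0)² = 0, and 0 < 16 ✓
  (4) x² = (-2)² = 4, and 4 < 25 ✓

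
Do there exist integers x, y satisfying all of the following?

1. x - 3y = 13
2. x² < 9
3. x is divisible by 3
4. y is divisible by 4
No

A contradictory subset is {x - 3y = 13, x is divisible by 3}. No integer assignment can satisfy these jointly:

  - x - 3y = 13: is a linear equation tying the variables together
  - x is divisible by 3: restricts x to multiples of 3

Modular obstruction: writing x = 3x', every remaining term of the linear equation is divisible by 3, so the left side is ≡ 0 (mod 3); but the right side 13 ≡ 1 (mod 3). No integers can satisfy it.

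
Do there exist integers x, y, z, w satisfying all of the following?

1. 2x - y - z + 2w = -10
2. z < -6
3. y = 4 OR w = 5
Yes

Take x = 0, y = 4, z = -8, w = -7. Substituting into each constraint:
  (1) 2(0) + (-4) + 8 + 2(-7) = -10 ✓
  (2) -8 < -6 ✓
  (3) y = 4, target 4 ✓ (first branch holds)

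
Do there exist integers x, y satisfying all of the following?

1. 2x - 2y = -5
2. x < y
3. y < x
No

Even the single constraint (2x - 2y = -5) is infeasible over the integers.

  - 2x - 2y = -5: every term on the left is divisible by 2, so the LHS ≡ 0 (mod 2), but the RHS -5 is not — no integer solution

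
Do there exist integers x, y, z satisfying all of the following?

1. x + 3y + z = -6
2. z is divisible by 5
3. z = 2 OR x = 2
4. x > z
Yes

Take x = 2, y = -1, z = -5. Substituting into each constraint:
  (1) 2 + 3(-1) + (-5) = -6 ✓
  (2) -5 = 5 × -1, remainder 0 ✓
  (3) x = 2, target 2 ✓ (second branch holds)
  (4) 2 > -5 ✓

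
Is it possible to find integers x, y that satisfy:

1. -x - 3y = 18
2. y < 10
Yes

Take x = -18, y = 0. Substituting into each constraint:
  (1) 18 - 3(0) = 18 ✓
  (2) 0 < 10 ✓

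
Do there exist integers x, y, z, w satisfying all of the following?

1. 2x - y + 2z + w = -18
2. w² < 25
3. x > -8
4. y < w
Yes

Take x = 0, y = -2, z = -10, w = 0. Substituting into each constraint:
  (1) 2(0) + 2 + 2(-10) + 0 = -18 ✓
  (2) w² = (0)² = 0, and 0 < 25 ✓
  (3) 0 > -8 ✓
  (4) -2 < 0 ✓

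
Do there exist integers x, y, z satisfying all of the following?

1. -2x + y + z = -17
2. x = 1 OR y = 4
Yes

Take x = 1, y = -15, z = 0. Substituting into each constraint:
  (1) -2(1) + (-15) + 0 = -17 ✓
  (2) x = 1, target 1 ✓ (first branch holds)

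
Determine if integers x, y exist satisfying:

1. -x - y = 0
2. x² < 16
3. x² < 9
Yes

Take x = 0, y = 0. Substituting into each constraint:
  (1) 0 + 0 = 0 ✓
  (2) x² = (0)² = 0, and 0 < 16 ✓
  (3) x² = (0)² = 0, and 0 < 9 ✓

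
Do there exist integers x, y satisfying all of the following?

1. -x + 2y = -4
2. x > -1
Yes

Take x = 4, y = 0. Substituting into each constraint:
  (1) (-4) + 2(0) = -4 ✓
  (2) 4 > -1 ✓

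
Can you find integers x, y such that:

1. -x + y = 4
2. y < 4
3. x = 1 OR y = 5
No

The full constraint system is jointly infeasible over the integers. Each constraint and what it forces:

  - -x + y = 4: is a linear equation tying the variables together
  - y < 4: bounds one variable relative to a constant
  - x = 1 OR y = 5: forces a choice: either x = 1 or y = 5

Split on the disjunction (x = 1 OR y = 5):
  • If x = 1: the equation forces y = 5, which contradicts the bound y ≤ 3.
  • If y = 5: this contradicts the bound y ≤ 3.
Both branches are infeasible, so the system has no integer solution.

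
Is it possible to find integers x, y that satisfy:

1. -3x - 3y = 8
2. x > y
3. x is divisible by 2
No

Even the single constraint (-3x - 3y = 8) is infeasible over the integers.

  - -3x - 3y = 8: every term on the left is divisible by 3, so the LHS ≡ 0 (mod 3), but the RHS 8 is not — no integer solution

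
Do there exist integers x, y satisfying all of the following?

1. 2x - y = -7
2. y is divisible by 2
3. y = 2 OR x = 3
No

The full constraint system is jointly infeasible over the integers. Each constraint and what it forces:

  - 2x - y = -7: is a linear equation tying the variables together
  - y is divisible by 2: restricts y to multiples of 2
  - y = 2 OR x = 3: forces a choice: either y = 2 or x = 3

Modular obstruction: writing y = 2y', every remaining term of the linear equation is divisible by 2, so the left side is ≡ 0 (mod 2); but the right side -7 ≡ 1 (mod 2). No integers can satisfy it.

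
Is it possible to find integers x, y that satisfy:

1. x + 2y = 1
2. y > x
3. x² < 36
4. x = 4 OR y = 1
Yes

Take x = -1, y = 1. Substituting into each constraint:
  (1) (-1) + 2(1) = 1 ✓
  (2) 1 > -1 ✓
  (3) x² = (-1)² = 1, and 1 < 36 ✓
  (4) y = 1, target 1 ✓ (second branch holds)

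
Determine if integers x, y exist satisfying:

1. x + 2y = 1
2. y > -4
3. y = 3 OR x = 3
Yes

Take x = -5, y = 3. Substituting into each constraint:
  (1) (-5) + 2(3) = 1 ✓
  (2) 3 > -4 ✓
  (3) y = 3, target 3 ✓ (first branch holds)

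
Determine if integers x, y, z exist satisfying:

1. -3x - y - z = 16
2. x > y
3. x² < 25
Yes

Take x = 1, y = 0, z = -19. Substituting into each constraint:
  (1) -3(1) + 0 + 19 = 16 ✓
  (2) 1 > 0 ✓
  (3) x² = (1)² = 1, and 1 < 25 ✓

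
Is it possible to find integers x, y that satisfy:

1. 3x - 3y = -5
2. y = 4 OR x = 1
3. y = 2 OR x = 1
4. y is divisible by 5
No

Even the single constraint (3x - 3y = -5) is infeasible over the integers.

  - 3x - 3y = -5: every term on the left is divisible by 3, so the LHS ≡ 0 (mod 3), but the RHS -5 is not — no integer solution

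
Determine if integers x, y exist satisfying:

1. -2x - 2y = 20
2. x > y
Yes

Take x = -4, y = -6. Substituting into each constraint:
  (1) -2(-4) - 2(-6) = 20 ✓
  (2) -4 > -6 ✓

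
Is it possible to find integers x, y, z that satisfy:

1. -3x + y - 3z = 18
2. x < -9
Yes

Take x = -10, y = 0, z = 4. Substituting into each constraint:
  (1) -3(-10) + 0 - 3(4) = 18 ✓
  (2) -10 < -9 ✓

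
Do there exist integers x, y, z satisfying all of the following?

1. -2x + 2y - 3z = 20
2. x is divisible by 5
Yes

Take x = 0, y = 1, z = -6. Substituting into each constraint:
  (1) -2(0) + 2(1) - 3(-6) = 20 ✓
  (2) 0 = 5 × 0, remainder 0 ✓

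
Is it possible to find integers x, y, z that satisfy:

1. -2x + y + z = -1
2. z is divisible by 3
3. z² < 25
Yes

Take x = 0, y = -1, z = 0. Substituting into each constraint:
  (1) -2(0) + (-1) + 0 = -1 ✓
  (2) 0 = 3 × 0, remainder 0 ✓
  (3) z² = (0)² = 0, and 0 < 25 ✓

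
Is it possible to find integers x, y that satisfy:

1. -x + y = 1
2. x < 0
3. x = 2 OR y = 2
No

The full constraint system is jointly infeasible over the integers. Each constraint and what it forces:

  - -x + y = 1: is a linear equation tying the variables together
  - x < 0: bounds one variable relative to a constant
  - x = 2 OR y = 2: forces a choice: either x = 2 or y = 2

Split on the disjunction (x = 2 OR y = 2):
  • If x = 2: this contradicts the bound x ≤ -1.
  • If y = 2: the equation forces x = 1, which contradicts the bound x ≤ -1.
Both branches are infeasible, so the system has no integer solution.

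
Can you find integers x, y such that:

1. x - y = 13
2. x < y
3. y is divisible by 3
No

A contradictory subset is {x - y = 13, x < y}. No integer assignment can satisfy these jointly:

  - x - y = 13: is a linear equation tying the variables together
  - x < y: bounds one variable relative to another variable

From the equation, x − y = 13, i.e. y − x = -13; but y > x requires y − x ≥ 1. Contradiction.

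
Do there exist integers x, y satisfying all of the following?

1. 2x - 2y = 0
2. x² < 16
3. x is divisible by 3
Yes

Take x = 0, y = 0. Substituting into each constraint:
  (1) 2(0) - 2(0) = 0 ✓
  (2) x² = (0)² = 0, and 0 < 16 ✓
  (3) 0 = 3 × 0, remainder 0 ✓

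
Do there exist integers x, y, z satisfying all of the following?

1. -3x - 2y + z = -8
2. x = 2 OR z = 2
Yes

Take x = 2, y = 3, z = 4. Substituting into each constraint:
  (1) -3(2) - 2(3) + 4 = -8 ✓
  (2) x = 2, target 2 ✓ (first branch holds)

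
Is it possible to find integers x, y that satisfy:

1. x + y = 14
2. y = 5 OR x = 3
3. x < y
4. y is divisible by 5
No

The full constraint system is jointly infeasible over the integers. Each constraint and what it forces:

  - x + y = 14: is a linear equation tying the variables together
  - y = 5 OR x = 3: forces a choice: either y = 5 or x = 3
  - x < y: bounds one variable relative to another variable
  - y is divisible by 5: restricts y to multiples of 5

Split on the disjunction (y = 5 OR x = 3):
  • If y = 5: the equation forces x = 9, giving (y, x) = (5, 9), which violates y > x.
  • If x = 3: with x = 3, writing y = 5y', every remaining term of the linear equation is divisible by 5, so the left side is ≡ 0 (mod 5); but the right side 11 ≡ 1 (mod 5). No integers can satisfy it.
Both branches are infeasible, so the system has no integer solution.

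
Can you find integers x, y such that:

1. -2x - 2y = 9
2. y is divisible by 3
No

Even the single constraint (-2x - 2y = 9) is infeasible over the integers.

  - -2x - 2y = 9: every term on the left is divisible by 2, so the LHS ≡ 0 (mod 2), but the RHS 9 is not — no integer solution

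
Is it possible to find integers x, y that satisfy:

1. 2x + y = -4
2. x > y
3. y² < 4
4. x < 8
No

A contradictory subset is {2x + y = -4, x > y, y² < 4}. No integer assignment can satisfy these jointly:

  - 2x + y = -4: is a linear equation tying the variables together
  - x > y: bounds one variable relative to another variable
  - y² < 4: restricts y to |y| ≤ 1

Propagating the comparison: x > y and y ≥ -1 give x ≥ 0. Range argument: with x ∈ [0, ∞], y ∈ [-1, 1], the left side of the equation is at least -1, but the right side is -4 < -1. No integer solution exists.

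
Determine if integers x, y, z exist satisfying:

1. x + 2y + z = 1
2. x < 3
Yes

Take x = 0, y = 0, z = 1. Substituting into each constraint:
  (1) 0 + 2(0) + 1 = 1 ✓
  (2) 0 < 3 ✓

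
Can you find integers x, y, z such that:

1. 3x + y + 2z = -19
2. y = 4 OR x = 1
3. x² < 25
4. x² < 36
Yes

Take x = 1, y = 0, z = -11. Substituting into each constraint:
  (1) 3(1) + 0 + 2(-11) = -19 ✓
  (2) x = 1, target 1 ✓ (second branch holds)
  (3) x² = (1)² = 1, and 1 < 25 ✓
  (4) x² = (1)² = 1, and 1 < 36 ✓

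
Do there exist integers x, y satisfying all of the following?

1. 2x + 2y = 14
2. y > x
Yes

Take x = 3, y = 4. Substituting into each constraint:
  (1) 2(3) + 2(4) = 14 ✓
  (2) 4 > 3 ✓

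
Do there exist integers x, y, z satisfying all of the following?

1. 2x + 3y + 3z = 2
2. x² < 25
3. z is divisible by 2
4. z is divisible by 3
Yes

Take x = 1, y = 0, z = 0. Substituting into each constraint:
  (1) 2(1) + 3(0) + 3(0) = 2 ✓
  (2) x² = (1)² = 1, and 1 < 25 ✓
  (3) 0 = 2 × 0, remainder 0 ✓
  (4) 0 = 3 × 0, remainder 0 ✓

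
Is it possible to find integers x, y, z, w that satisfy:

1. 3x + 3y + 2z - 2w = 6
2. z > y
Yes

Take x = 0, y = 0, z = 1, w = -2. Substituting into each constraint:
  (1) 3(0) + 3(0) + 2(1) - 2(-2) = 6 ✓
  (2) 1 > 0 ✓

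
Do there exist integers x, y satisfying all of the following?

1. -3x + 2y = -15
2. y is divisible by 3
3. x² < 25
Yes

Take x = 3, y = -3. Substituting into each constraint:
  (1) -3(3) + 2(-3) = -15 ✓
  (2) -3 = 3 × -1, remainder 0 ✓
  (3) x² = (3)² = 9, and 9 < 25 ✓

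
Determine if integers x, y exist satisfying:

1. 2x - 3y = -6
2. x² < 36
Yes

Take x = -3, y = 0. Substituting into each constraint:
  (1) 2(-3) - 3(0) = -6 ✓
  (2) x² = (-3)² = 9, and 9 < 36 ✓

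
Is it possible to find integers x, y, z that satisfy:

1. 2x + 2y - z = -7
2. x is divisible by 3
Yes

Take x = 0, y = -3, z = 1. Substituting into each constraint:
  (1) 2(0) + 2(-3) + (-1) = -7 ✓
  (2) 0 = 3 × 0, remainder 0 ✓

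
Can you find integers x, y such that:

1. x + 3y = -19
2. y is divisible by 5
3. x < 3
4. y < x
Yes

Take x = -4, y = -5. Substituting into each constraint:
  (1) (-4) + 3(-5) = -19 ✓
  (2) -5 = 5 × -1, remainder 0 ✓
  (3) -4 < 3 ✓
  (4) -5 < -4 ✓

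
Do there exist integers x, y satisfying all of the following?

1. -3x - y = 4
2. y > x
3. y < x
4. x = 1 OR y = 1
No

A contradictory subset is {y > x, y < x}. No integer assignment can satisfy these jointly:

  - y > x: bounds one variable relative to another variable
  - y < x: bounds one variable relative to another variable

Direct contradiction: y > x and x > y cannot both hold.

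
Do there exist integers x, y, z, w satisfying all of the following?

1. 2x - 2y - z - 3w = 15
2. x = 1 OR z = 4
Yes

Take x = 11, y = 0, z = 4, w = 1. Substituting into each constraint:
  (1) 2(11) - 2(0) + (-4) - 3(1) = 15 ✓
  (2) z = 4, target 4 ✓ (second branch holds)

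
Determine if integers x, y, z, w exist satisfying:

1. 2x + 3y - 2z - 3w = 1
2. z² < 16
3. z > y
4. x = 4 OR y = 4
Yes

Take x = 4, y = -2, z = -1, w = 1. Substituting into each constraint:
  (1) 2(4) + 3(-2) - 2(-1) - 3(1) = 1 ✓
  (2) z² = (-1)² = 1, and 1 < 16 ✓
  (3) -1 > -2 ✓
  (4) x = 4, target 4 ✓ (first branch holds)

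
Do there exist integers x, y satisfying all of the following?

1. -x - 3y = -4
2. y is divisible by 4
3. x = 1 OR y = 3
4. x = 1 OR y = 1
No

A contradictory subset is {-x - 3y = -4, y is divisible by 4, x = 1 OR y = 1}. No integer assignment can satisfy these jointly:

  - -x - 3y = -4: is a linear equation tying the variables together
  - y is divisible by 4: restricts y to multiples of 4
  - x = 1 OR y = 1: forces a choice: either x = 1 or y = 1

Split on the disjunction (x = 1 OR y = 1):
  • If x = 1: with x = 1, writing y = 4y', every remaining term of the linear equation is divisible by 12, so the left side is ≡ 0 (mod 12); but the right side -3 ≡ 9 (mod 12). No integers can satisfy it.
  • If y = 1: this contradicts the divisibility constraint — 1 is not a multiple of 4.
Both branches are infeasible, so the system has no integer solution.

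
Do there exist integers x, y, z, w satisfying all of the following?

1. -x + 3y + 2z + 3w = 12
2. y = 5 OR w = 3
Yes

Take x = 0, y = 1, z = 0, w = 3. Substituting into each constraint:
  (1) 0 + 3(1) + 2(0) + 3(3) = 12 ✓
  (2) w = 3, target 3 ✓ (second branch holds)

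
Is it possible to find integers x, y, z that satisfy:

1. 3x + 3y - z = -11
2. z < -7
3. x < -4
Yes

Take x = -7, y = 0, z = -10. Substituting into each constraint:
  (1) 3(-7) + 3(0) + 10 = -11 ✓
  (2) -10 < -7 ✓
  (3) -7 < -4 ✓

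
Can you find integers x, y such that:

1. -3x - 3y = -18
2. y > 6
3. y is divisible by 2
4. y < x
No

A contradictory subset is {-3x - 3y = -18, y > 6, y < x}. No integer assignment can satisfy these jointly:

  - -3x - 3y = -18: is a linear equation tying the variables together
  - y > 6: bounds one variable relative to a constant
  - y < x: bounds one variable relative to another variable

Propagating the comparison: x > y and y ≥ 7 give x ≥ 8. Range argument: with x ∈ [8, ∞], y ∈ [7, ∞], the left side of the equation is at most -45, but the right side is -18 > -45. No integer solution exists.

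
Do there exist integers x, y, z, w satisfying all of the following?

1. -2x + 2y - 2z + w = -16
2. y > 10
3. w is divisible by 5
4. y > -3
Yes

Take x = 19, y = 11, z = 0, w = 0. Substituting into each constraint:
  (1) -2(19) + 2(11) - 2(0) + 0 = -16 ✓
  (2) 11 > 10 ✓
  (3) 0 = 5 × 0, remainder 0 ✓
  (4) 11 > -3 ✓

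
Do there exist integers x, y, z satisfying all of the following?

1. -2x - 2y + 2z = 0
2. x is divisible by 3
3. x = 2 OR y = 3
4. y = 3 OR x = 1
Yes

Take x = 0, y = 3, z = 3. Substituting into each constraint:
  (1) -2(0) - 2(3) + 2(3) = 0 ✓
  (2) 0 = 3 × 0, remainder 0 ✓
  (3) y = 3, target 3 ✓ (second branch holds)
  (4) y = 3, target 3 ✓ (first branch holds)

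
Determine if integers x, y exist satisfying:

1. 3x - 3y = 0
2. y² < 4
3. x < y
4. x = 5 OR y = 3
No

A contradictory subset is {3x - 3y = 0, x < y}. No integer assignment can satisfy these jointly:

  - 3x - 3y = 0: is a linear equation tying the variables together
  - x < y: bounds one variable relative to another variable

From the equation, x − y = 0, i.e. y − x = 0; but y > x requires y − x ≥ 1. Contradiction.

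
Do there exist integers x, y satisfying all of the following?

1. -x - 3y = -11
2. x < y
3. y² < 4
No

The full constraint system is jointly infeasible over the integers. Each constraint and what it forces:

  - -x - 3y = -11: is a linear equation tying the variables together
  - x < y: bounds one variable relative to another variable
  - y² < 4: restricts y to |y| ≤ 1

Propagating the comparison: x < y and y ≤ 1 give x ≤ 0. Range argument: with x ∈ [−∞, 0], y ∈ [-1, 1], the left side of the equation is at least -3, but the right side is -11 < -3. No integer solution exists.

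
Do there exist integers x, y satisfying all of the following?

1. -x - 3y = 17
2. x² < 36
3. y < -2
Yes

Take x = -2, y = -5. Substituting into each constraint:
  (1) 2 - 3(-5) = 17 ✓
  (2) x² = (-2)² = 4, and 4 < 36 ✓
  (3) -5 < -2 ✓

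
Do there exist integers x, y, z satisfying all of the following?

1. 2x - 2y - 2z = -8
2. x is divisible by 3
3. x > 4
Yes

Take x = 6, y = 0, z = 10. Substituting into each constraint:
  (1) 2(6) - 2(0) - 2(10) = -8 ✓
  (2) 6 = 3 × 2, remainder 0 ✓
  (3) 6 > 4 ✓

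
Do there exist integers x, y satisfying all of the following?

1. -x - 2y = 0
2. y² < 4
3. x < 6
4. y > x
Yes

Take x = -2, y = 1. Substituting into each constraint:
  (1) 2 - 2(1) = 0 ✓
  (2) y² = (1)² = 1, and 1 < 4 ✓
  (3) -2 < 6 ✓
  (4) 1 > -2 ✓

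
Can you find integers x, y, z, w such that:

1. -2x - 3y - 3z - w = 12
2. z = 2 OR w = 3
Yes

Take x = 0, y = -5, z = 0, w = 3. Substituting into each constraint:
  (1) -2(0) - 3(-5) - 3(0) + (-3) = 12 ✓
  (2) w = 3, target 3 ✓ (second branch holds)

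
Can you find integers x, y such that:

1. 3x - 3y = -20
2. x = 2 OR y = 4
No

Even the single constraint (3x - 3y = -20) is infeasible over the integers.

  - 3x - 3y = -20: every term on the left is divisible by 3, so the LHS ≡ 0 (mod 3), but the RHS -20 is not — no integer solution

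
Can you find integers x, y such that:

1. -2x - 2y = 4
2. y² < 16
Yes

Take x = -2, y = 0. Substituting into each constraint:
  (1) -2(-2) - 2(0) = 4 ✓
  (2) y² = (0)² = 0, and 0 < 16 ✓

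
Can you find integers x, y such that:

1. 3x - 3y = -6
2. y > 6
Yes

Take x = 5, y = 7. Substituting into each constraint:
  (1) 3(5) - 3(7) = -6 ✓
  (2) 7 > 6 ✓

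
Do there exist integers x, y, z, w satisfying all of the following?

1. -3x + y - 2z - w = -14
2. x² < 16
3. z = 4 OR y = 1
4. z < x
Yes

Take x = -1, y = 1, z = -2, w = 22. Substituting into each constraint:
  (1) -3(-1) + 1 - 2(-2) + (-22) = -14 ✓
  (2) x² = (-1)² = 1, and 1 < 16 ✓
  (3) y = 1, target 1 ✓ (second branch holds)
  (4) -2 < -1 ✓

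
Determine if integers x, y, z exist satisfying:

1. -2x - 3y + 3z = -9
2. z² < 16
Yes

Take x = 0, y = 0, z = -3. Substituting into each constraint:
  (1) -2(0) - 3(0) + 3(-3) = -9 ✓
  (2) z² = (-3)² = 9, and 9 < 16 ✓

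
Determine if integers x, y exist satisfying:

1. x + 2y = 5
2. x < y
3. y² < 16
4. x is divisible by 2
No

A contradictory subset is {x + 2y = 5, x is divisible by 2}. No integer assignment can satisfy these jointly:

  - x + 2y = 5: is a linear equation tying the variables together
  - x is divisible by 2: restricts x to multiples of 2

Modular obstruction: writing x = 2x', every remaining term of the linear equation is divisible by 2, so the left side is ≡ 0 (mod 2); but the right side 5 ≡ 1 (mod 2). No integers can satisfy it.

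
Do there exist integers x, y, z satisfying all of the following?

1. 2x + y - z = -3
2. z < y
Yes

Take x = -2, y = 1, z = 0. Substituting into each constraint:
  (1) 2(-2) + 1 + 0 = -3 ✓
  (2) 0 < 1 ✓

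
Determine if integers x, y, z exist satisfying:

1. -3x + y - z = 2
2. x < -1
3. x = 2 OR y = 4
Yes

Take x = -2, y = 4, z = 8. Substituting into each constraint:
  (1) -3(-2) + 4 + (-8) = 2 ✓
  (2) -2 < -1 ✓
  (3) y = 4, target 4 ✓ (second branch holds)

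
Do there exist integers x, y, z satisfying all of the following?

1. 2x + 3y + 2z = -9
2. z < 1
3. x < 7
Yes

Take x = 0, y = -3, z = 0. Substituting into each constraint:
  (1) 2(0) + 3(-3) + 2(0) = -9 ✓
  (2) 0 < 1 ✓
  (3) 0 < 7 ✓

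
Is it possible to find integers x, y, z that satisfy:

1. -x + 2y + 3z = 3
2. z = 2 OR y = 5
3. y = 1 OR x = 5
Yes

Take x = 5, y = 1, z = 2. Substituting into each constraint:
  (1) (-5) + 2(1) + 3(2) = 3 ✓
  (2) z = 2, target 2 ✓ (first branch holds)
  (3) y = 1, target 1 ✓ (first branch holds)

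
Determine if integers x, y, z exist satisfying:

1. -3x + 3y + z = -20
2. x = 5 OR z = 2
Yes

Take x = 5, y = -3, z = 4. Substituting into each constraint:
  (1) -3(5) + 3(-3) + 4 = -20 ✓
  (2) x = 5, target 5 ✓ (first branch holds)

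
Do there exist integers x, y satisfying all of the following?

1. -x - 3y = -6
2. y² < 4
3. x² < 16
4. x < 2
No

A contradictory subset is {-x - 3y = -6, y² < 4, x < 2}. No integer assignment can satisfy these jointly:

  - -x - 3y = -6: is a linear equation tying the variables together
  - y² < 4: restricts y to |y| ≤ 1
  - x < 2: bounds one variable relative to a constant

Range argument: with x ∈ [−∞, 1], y ∈ [-1, 1], the left side of the equation is at least -4, but the right side is -6 < -4. No integer solution exists.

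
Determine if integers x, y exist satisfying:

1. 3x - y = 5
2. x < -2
Yes

Take x = -3, y = -14. Substituting into each constraint:
  (1) 3(-3) + 14 = 5 ✓
  (2) -3 < -2 ✓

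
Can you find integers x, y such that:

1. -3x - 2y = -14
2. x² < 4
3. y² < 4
No

The full constraint system is jointly infeasible over the integers. Each constraint and what it forces:

  - -3x - 2y = -14: is a linear equation tying the variables together
  - x² < 4: restricts x to |x| ≤ 1
  - y² < 4: restricts y to |y| ≤ 1

Range argument: with x ∈ [-1, 1], y ∈ [-1, 1], the left side of the equation is at least -5, but the right side is -14 < -5. No integer solution exists.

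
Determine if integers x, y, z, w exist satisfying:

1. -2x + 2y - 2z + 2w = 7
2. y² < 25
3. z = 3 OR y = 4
No

Even the single constraint (-2x + 2y - 2z + 2w = 7) is infeasible over the integers.

  - -2x + 2y - 2z + 2w = 7: every term on the left is divisible by 2, so the LHS ≡ 0 (mod 2), but the RHS 7 is not — no integer solution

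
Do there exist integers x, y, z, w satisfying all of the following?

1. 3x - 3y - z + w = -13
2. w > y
Yes

Take x = -4, y = 1, z = 0, w = 2. Substituting into each constraint:
  (1) 3(-4) - 3(1) + 0 + 2 = -13 ✓
  (2) 2 > 1 ✓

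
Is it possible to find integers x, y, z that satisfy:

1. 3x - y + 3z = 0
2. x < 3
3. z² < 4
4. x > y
Yes

Take x = 1, y = 0, z = -1. Substituting into each constraint:
  (1) 3(1) + 0 + 3(-1) = 0 ✓
  (2) 1 < 3 ✓
  (3) z² = (-1)² = 1, and 1 < 4 ✓
  (4) 1 > 0 ✓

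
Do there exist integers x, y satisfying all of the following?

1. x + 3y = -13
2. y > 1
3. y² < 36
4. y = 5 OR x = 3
Yes

Take x = -28, y = 5. Substituting into each constraint:
  (1) (-28) + 3(5) = -13 ✓
  (2) 5 > 1 ✓
  (3) y² = (5)² = 25, and 25 < 36 ✓
  (4) y = 5, target 5 ✓ (first branch holds)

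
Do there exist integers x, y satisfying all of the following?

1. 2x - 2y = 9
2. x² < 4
No

Even the single constraint (2x - 2y = 9) is infeasible over the integers.

  - 2x - 2y = 9: every term on the left is divisible by 2, so the LHS ≡ 0 (mod 2), but the RHS 9 is not — no integer solution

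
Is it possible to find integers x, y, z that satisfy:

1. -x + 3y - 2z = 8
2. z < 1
Yes

Take x = -8, y = 0, z = 0. Substituting into each constraint:
  (1) 8 + 3(0) - 2(0) = 8 ✓
  (2) 0 < 1 ✓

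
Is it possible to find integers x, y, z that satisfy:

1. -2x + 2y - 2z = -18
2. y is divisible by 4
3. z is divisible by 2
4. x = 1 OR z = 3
Yes

Take x = 1, y = -8, z = 0. Substituting into each constraint:
  (1) -2(1) + 2(-8) - 2(0) = -18 ✓
  (2) -8 = 4 × -2, remainder 0 ✓
  (3) 0 = 2 × 0, remainder 0 ✓
  (4) x = 1, target 1 ✓ (first branch holds)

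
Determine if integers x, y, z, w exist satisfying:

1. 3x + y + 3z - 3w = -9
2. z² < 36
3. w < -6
Yes

Take x = 0, y = -30, z = 0, w = -7. Substituting into each constraint:
  (1) 3(0) + (-30) + 3(0) - 3(-7) = -9 ✓
  (2) z² = (0)² = 0, and 0 < 36 ✓
  (3) -7 < -6 ✓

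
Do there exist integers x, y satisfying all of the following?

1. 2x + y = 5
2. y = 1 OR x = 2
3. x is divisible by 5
No

The full constraint system is jointly infeasible over the integers. Each constraint and what it forces:

  - 2x + y = 5: is a linear equation tying the variables together
  - y = 1 OR x = 2: forces a choice: either y = 1 or x = 2
  - x is divisible by 5: restricts x to multiples of 5

Split on the disjunction (y = 1 OR x = 2):
  • If y = 1: with y = 1, writing x = 5x', every remaining term of the linear equation is divisible by 10, so the left side is ≡ 0 (mod 10); but the right side 4 ≡ 4 (mod 10). No integers can satisfy it.
  • If x = 2: this contradicts the divisibility constraint — 2 is not a multiple of 5.
Both branches are infeasible, so the system has no integer solution.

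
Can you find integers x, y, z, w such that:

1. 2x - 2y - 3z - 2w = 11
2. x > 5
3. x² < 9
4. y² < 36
No

A contradictory subset is {x > 5, x² < 9}. No integer assignment can satisfy these jointly:

  - x > 5: bounds one variable relative to a constant
  - x² < 9: restricts x to |x| ≤ 2

Direct contradiction: the bounds on x require x ≥ 6 and x ≤ 2 simultaneously, which is empty.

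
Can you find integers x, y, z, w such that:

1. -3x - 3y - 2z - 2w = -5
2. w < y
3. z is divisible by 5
Yes

Take x = 3, y = 0, z = 0, w = -2. Substituting into each constraint:
  (1) -3(3) - 3(0) - 2(0) - 2(-2) = -5 ✓
  (2) -2 < 0 ✓
  (3) 0 = 5 × 0, remainder 0 ✓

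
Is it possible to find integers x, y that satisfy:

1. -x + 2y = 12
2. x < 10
Yes

Take x = 0, y = 6. Substituting into each constraint:
  (1) 0 + 2(6) = 12 ✓
  (2) 0 < 10 ✓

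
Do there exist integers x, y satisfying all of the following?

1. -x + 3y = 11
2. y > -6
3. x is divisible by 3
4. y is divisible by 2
No

A contradictory subset is {-x + 3y = 11, x is divisible by 3}. No integer assignment can satisfy these jointly:

  - -x + 3y = 11: is a linear equation tying the variables together
  - x is divisible by 3: restricts x to multiples of 3

Modular obstruction: writing x = 3x', every remaining term of the linear equation is divisible by 3, so the left side is ≡ 0 (mod 3); but the right side 11 ≡ 2 (mod 3). No integers can satisfy it.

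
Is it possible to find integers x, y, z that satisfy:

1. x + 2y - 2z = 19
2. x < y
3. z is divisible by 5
Yes

Take x = 5, y = 7, z = 0. Substituting into each constraint:
  (1) 5 + 2(7) - 2(0) = 19 ✓
  (2) 5 < 7 ✓
  (3) 0 = 5 × 0, remainder 0 ✓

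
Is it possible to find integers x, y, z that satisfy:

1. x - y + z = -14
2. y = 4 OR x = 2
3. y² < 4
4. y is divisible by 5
Yes

Take x = 2, y = 0, z = -16. Substituting into each constraint:
  (1) 2 + 0 + (-16) = -14 ✓
  (2) x = 2, target 2 ✓ (second branch holds)
  (3) y² = (0)² = 0, and 0 < 4 ✓
  (4) 0 = 5 × 0, remainder 0 ✓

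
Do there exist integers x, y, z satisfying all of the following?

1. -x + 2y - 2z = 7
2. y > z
Yes

Take x = -5, y = 1, z = 0. Substituting into each constraint:
  (1) 5 + 2(1) - 2(0) = 7 ✓
  (2) 1 > 0 ✓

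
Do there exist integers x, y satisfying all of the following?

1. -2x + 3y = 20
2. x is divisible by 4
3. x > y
Yes

Take x = 32, y = 28. Substituting into each constraint:
  (1) -2(32) + 3(28) = 20 ✓
  (2) 32 = 4 × 8, remainder 0 ✓
  (3) 32 > 28 ✓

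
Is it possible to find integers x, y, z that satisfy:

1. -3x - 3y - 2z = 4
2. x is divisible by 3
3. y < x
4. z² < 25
Yes

Take x = 0, y = -2, z = 1. Substituting into each constraint:
  (1) -3(0) - 3(-2) - 2(1) = 4 ✓
  (2) 0 = 3 × 0, remainder 0 ✓
  (3) -2 < 0 ✓
  (4) z² = (1)² = 1, and 1 < 25 ✓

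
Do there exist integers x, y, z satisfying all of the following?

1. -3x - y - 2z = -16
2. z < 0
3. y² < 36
Yes

Take x = 6, y = 0, z = -1. Substituting into each constraint:
  (1) -3(6) + 0 - 2(-1) = -16 ✓
  (2) -1 < 0 ✓
  (3) y² = (0)² = 0, and 0 < 36 ✓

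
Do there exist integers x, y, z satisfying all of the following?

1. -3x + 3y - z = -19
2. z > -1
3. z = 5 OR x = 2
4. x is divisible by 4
No

A contradictory subset is {-3x + 3y - z = -19, z = 5 OR x = 2, x is divisible by 4}. No integer assignment can satisfy these jointly:

  - -3x + 3y - z = -19: is a linear equation tying the variables together
  - z = 5 OR x = 2: forces a choice: either z = 5 or x = 2
  - x is divisible by 4: restricts x to multiples of 4

Split on the disjunction (z = 5 OR x = 2):
  • If z = 5: with z = 5, writing x = 4x', every remaining term of the linear equation is divisible by 3, so the left side is ≡ 0 (mod 3); but the right side -14 ≡ 1 (mod 3). No integers can satisfy it.
  • If x = 2: this contradicts the divisibility constraint — 2 is not a multiple of 4.
Both branches are infeasible, so the system has no integer solution.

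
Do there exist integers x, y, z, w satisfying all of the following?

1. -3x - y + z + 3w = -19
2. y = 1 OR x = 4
Yes

Take x = 4, y = 0, z = -7, w = 0. Substituting into each constraint:
  (1) -3(4) + 0 + (-7) + 3(0) = -19 ✓
  (2) x = 4, target 4 ✓ (second branch holds)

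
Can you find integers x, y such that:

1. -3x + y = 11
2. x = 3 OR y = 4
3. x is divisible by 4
No

The full constraint system is jointly infeasible over the integers. Each constraint and what it forces:

  - -3x + y = 11: is a linear equation tying the variables together
  - x = 3 OR y = 4: forces a choice: either x = 3 or y = 4
  - x is divisible by 4: restricts x to multiples of 4

Split on the disjunction (x = 3 OR y = 4):
  • If x = 3: this contradicts the divisibility constraint — 3 is not a multiple of 4.
  • If y = 4: with y = 4, writing x = 4x', every remaining term of the linear equation is divisible by 12, so the left side is ≡ 0 (mod 12); but the right side 7 ≡ 7 (mod 12). No integers can satisfy it.
Both branches are infeasible, so the system has no integer solution.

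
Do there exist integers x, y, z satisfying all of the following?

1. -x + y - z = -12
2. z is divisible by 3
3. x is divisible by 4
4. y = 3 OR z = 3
Yes

Take x = 0, y = -9, z = 3. Substituting into each constraint:
  (1) 0 + (-9) + (-3) = -12 ✓
  (2) 3 = 3 × 1, remainder 0 ✓
  (3) 0 = 4 × 0, remainder 0 ✓
  (4) z = 3, target 3 ✓ (second branch holds)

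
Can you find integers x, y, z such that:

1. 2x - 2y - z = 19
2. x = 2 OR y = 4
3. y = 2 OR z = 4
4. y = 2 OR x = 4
Yes

Take x = 2, y = 2, z = -19. Substituting into each constraint:
  (1) 2(2) - 2(2) + 19 = 19 ✓
  (2) x = 2, target 2 ✓ (first branch holds)
  (3) y = 2, target 2 ✓ (first branch holds)
  (4) y = 2, target 2 ✓ (first branch holds)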